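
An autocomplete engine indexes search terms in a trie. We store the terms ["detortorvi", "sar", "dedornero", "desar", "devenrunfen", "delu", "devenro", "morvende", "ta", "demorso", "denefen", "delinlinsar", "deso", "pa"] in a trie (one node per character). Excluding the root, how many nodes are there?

66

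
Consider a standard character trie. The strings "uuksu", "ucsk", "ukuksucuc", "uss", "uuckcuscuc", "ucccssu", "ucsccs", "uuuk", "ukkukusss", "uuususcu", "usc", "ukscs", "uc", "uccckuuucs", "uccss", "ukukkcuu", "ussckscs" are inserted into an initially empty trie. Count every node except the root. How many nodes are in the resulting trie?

For each word, the new-node count is its length minus the longest prefix already in the trie:
  "uuksu" → 5 new (u, u, k, s, u)
  "ucsk" → prefix "u" already present; 3 new (c, s, k)
  "ukuksucuc" → prefix "u" already present; 8 new (k, u, k, s, u, c, u, c)
  "uss" → prefix "u" already present; 2 new (s, s)
  "uuckcuscuc" → prefix "uu" already present; 8 new (c, k, c, u, s, c, u, c)
  "ucccssu" → prefix "uc" already present; 5 new (c, c, s, s, u)
  "ucsccs" → prefix "ucs" already present; 3 new (c, c, s)
  "uuuk" → prefix "uu" already present; 2 new (u, k)
  "ukkukusss" → prefix "uk" already present; 7 new (k, u, k, u, s, s, s)
  "uuususcu" → prefix "uuu" already present; 5 new (s, u, s, c, u)
  "usc" → prefix "us" already present; 1 new (c)
  "ukscs" → prefix "uk" already present; 3 new (s, c, s)
  "uc" → prefix "uc" already present; 0 new (none)
  "uccckuuucs" → prefix "uccc" already present; 6 new (k, u, u, u, c, s)
  "uccss" → prefix "ucc" already present; 2 new (s, s)
  "ukukkcuu" → prefix "ukuk" already present; 4 new (k, c, u, u)
  "ussckscs" → prefix "uss" already present; 5 new (c, k, s, c, s)
Total nodes = 5 + 3 + 8 + 2 + 8 + 5 + 3 + 2 + 7 + 5 + 1 + 3 + 0 + 6 + 2 + 4 + 5 = 69

69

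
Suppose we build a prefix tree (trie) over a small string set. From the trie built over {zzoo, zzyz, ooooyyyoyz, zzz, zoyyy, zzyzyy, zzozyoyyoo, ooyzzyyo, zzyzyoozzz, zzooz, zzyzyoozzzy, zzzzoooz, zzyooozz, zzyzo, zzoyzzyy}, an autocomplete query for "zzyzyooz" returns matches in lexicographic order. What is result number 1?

Words with prefix "zzyzyooz", in lexicographic order: "zzyzyoozzz", "zzyzyoozzzy"
The 1st is zzyzyoozzz.

zzyzyoozzz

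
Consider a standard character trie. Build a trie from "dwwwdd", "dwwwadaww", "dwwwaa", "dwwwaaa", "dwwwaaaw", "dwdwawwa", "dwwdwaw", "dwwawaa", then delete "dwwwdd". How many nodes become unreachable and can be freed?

Walk "dwwwdd" from the leaf back toward the root, removing each node that no remaining word uses.
The suffix "dd" (2 nodes) is used only by "dwwwdd"; the node for "dwww" still has the child "a", so pruning stops there.
Nodes removed: 2

2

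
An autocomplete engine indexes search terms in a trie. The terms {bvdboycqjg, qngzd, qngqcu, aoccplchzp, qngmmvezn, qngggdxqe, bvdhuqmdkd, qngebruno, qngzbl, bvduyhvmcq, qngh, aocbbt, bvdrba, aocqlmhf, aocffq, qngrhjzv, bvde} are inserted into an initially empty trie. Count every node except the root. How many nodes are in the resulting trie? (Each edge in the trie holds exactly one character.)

83

Trace insertions, counting only characters that open a new branch:
  "bvdboycqjg" → 10 new (b, v, d, b, o, y, c, q, j, g)
  "qngzd" → 5 new (q, n, g, z, d)
  "qngqcu" → prefix "qng" already present; 3 new (q, c, u)
  "aoccplchzp" → 10 new (a, o, c, c, p, l, c, h, z, p)
  "qngmmvezn" → prefix "qng" already present; 6 new (m, m, v, e, z, n)
  "qngggdxqe" → prefix "qng" already present; 6 new (g, g, d, x, q, e)
  "bvdhuqmdkd" → prefix "bvd" already present; 7 new (h, u, q, m, d, k, d)
  "qngebruno" → prefix "qng" already present; 6 new (e, b, r, u, n, o)
  "qngzbl" → prefix "qngz" already present; 2 new (b, l)
  "bvduyhvmcq" → prefix "bvd" already present; 7 new (u, y, h, v, m, c, q)
  "qngh" → prefix "qng" already present; 1 new (h)
  "aocbbt" → prefix "aoc" already present; 3 new (b, b, t)
  "bvdrba" → prefix "bvd" already present; 3 new (r, b, a)
  "aocqlmhf" → prefix "aoc" already present; 5 new (q, l, m, h, f)
  "aocffq" → prefix "aoc" already present; 3 new (f, f, q)
  "qngrhjzv" → prefix "qng" already present; 5 new (r, h, j, z, v)
  "bvde" → prefix "bvd" already present; 1 new (e)
Total nodes = 10 + 5 + 3 + 10 + 6 + 6 + 7 + 6 + 2 + 7 + 1 + 3 + 3 + 5 + 3 + 5 + 1 = 83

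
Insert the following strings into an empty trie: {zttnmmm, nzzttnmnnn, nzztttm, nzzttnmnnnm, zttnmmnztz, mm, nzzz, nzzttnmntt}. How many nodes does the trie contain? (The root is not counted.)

29

Count nodes per top-level branch (shared prefixes stored once):
  'm'-branch (mm): 2 nodes
  'n'-branch (nzzttnmnnn, nzzttnmnnnm, nzzttnmntt, nzztttm, nzzz): 16 nodes
  'z'-branch (zttnmmm, zttnmmnztz): 11 nodes
Sum: 29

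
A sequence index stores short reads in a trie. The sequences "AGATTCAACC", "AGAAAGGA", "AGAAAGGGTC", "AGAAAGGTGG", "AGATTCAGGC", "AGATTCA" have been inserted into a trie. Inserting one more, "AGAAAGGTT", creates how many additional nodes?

Walking "AGAAAGGTT" from the root, the first 8 characters ("AGAAAGGT") follow existing edges; "T" is the first miss.
New nodes needed: |"AGAAAGGTT"| − 8 = 9 − 8 = 1.

1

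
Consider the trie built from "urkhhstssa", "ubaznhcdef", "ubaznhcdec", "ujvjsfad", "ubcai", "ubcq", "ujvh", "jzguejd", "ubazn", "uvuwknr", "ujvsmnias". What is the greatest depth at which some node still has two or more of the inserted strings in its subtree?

9

Equivalently: take the maximum, over all pairs, of their longest common prefix length.
e.g. "ubaznhcdec" and "ubaznhcdef" share the prefix "ubaznhcde" of length 9; no pair shares a longer one.
Longest shared-prefix length: 9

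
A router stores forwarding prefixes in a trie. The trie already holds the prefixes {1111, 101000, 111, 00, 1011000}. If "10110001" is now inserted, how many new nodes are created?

1

"1011000" is already a path in the trie; the remaining "1" must be added.
Each of the 1 remaining characters creates one node.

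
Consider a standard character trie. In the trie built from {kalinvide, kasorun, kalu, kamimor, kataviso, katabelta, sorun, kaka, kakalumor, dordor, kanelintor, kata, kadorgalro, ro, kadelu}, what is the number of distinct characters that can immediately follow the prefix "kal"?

2

Follow the path "kal" to its node, then look at its outgoing edges.
Characters that immediately follow "kal" among the stored strings: {i, u}.
That node has 2 child edges.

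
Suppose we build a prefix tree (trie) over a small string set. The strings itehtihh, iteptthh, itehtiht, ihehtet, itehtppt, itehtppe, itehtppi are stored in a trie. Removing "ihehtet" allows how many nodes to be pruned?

6

After clearing the end-marker at "ihehtet", prune upward until reaching a node still needed by another word.
The suffix "hehtet" (6 nodes) is used only by "ihehtet"; the node for "i" still has the child "t", so pruning stops there.
Nodes removed: 6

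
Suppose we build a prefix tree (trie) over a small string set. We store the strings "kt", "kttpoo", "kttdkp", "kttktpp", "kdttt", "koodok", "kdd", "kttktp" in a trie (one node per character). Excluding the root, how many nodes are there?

23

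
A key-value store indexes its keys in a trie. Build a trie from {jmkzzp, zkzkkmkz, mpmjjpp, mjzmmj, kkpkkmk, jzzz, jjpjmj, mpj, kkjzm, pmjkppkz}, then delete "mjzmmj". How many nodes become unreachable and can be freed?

5

A node on "mjzmmj"'s path can go only if nothing else ends at it or branches off below it.
The suffix "jzmmj" (5 nodes) is used only by "mjzmmj"; the node for "m" still has the child "p", so pruning stops there.
Nodes removed: 5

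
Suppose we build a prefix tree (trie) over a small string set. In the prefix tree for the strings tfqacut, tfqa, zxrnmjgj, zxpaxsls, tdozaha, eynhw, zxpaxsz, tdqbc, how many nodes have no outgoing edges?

Leaves are exactly the stored words that no other stored word extends.
Those words: "eynhw", "tdozaha", "tdqbc", "tfqacut", "zxpaxsls", "zxpaxsz", "zxrnmjgj"
Leaf count: 7

7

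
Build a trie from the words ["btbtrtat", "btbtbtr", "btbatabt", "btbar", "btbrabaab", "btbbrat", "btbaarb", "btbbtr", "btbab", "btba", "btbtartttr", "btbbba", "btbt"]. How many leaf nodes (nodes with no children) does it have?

11

A leaf is a node with no children — equivalently, the end of a word that is not a proper prefix of any other stored word.
Those words: "btbaarb", "btbab", "btbar", "btbatabt", "btbbba", "btbbrat", "btbbtr", "btbrabaab", "btbtartttr", "btbtbtr", "btbtrtat"
Leaf count: 11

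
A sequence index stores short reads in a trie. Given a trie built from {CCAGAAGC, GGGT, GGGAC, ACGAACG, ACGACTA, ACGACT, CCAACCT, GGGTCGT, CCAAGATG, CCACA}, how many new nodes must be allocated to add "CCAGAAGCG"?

Walking "CCAGAAGCG" from the root, the first 8 characters ("CCAGAAGC") follow existing edges; "G" is the first miss.
So 9 − 8 = 1 new nodes.

1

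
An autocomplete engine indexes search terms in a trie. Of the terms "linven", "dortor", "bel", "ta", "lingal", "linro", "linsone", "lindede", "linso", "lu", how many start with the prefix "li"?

Walk to "li"; the words in its subtree are exactly those with that prefix.
Matches: "lindede", "lingal", "linro", "linso", "linsone", "linven"
Count: 6

6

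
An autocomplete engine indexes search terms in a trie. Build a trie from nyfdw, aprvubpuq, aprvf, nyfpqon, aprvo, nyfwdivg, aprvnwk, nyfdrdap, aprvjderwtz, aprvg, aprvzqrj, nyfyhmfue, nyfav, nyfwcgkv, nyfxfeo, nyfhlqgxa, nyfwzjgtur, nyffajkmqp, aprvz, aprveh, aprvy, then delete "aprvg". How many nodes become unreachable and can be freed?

1

After clearing the end-marker at "aprvg", prune upward until reaching a node still needed by another word.
The suffix "g" (1 node) is used only by "aprvg"; the node for "aprv" still has the child "u", so pruning stops there.
Nodes removed: 1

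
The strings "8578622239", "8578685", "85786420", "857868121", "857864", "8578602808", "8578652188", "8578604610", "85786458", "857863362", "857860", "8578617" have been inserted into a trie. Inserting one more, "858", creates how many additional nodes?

Walking "858" from the root, the first 2 characters ("85") follow existing edges; "8" is the first miss.
Each of the 1 remaining characters creates one node.

1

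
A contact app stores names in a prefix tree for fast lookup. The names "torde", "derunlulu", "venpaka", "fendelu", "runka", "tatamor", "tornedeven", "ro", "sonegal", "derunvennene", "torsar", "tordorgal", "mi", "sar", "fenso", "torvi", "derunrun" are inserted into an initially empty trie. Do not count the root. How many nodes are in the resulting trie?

80

Count nodes per top-level branch (shared prefixes stored once):
  'd'-branch (derunlulu, derunrun, derunvennene): 19 nodes
  'f'-branch (fendelu, fenso): 9 nodes
  'm'-branch (mi): 2 nodes
  'r'-branch (ro, runka): 6 nodes
  's'-branch (sar, sonegal): 9 nodes
  't'-branch (tatamor, torde, tordorgal, tornedeven, torsar, torvi): 28 nodes
  'v'-branch (venpaka): 7 nodes
Sum: 80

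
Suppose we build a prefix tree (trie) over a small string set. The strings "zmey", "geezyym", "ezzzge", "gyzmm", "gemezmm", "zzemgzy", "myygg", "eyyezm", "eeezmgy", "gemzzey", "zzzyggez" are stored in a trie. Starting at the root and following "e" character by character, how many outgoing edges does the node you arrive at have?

3

Walk "e" from the root, arriving at one node.
Distinct next characters after "e": e, y, z.
That node has 3 child edges.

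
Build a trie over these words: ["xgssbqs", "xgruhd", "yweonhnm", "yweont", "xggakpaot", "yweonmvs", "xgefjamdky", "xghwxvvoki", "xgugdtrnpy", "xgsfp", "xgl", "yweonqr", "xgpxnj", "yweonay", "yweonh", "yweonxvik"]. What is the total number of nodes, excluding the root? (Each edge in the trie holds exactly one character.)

For each word, the new-node count is its length minus the longest prefix already in the trie:
  "xgssbqs" → 7 new (x, g, s, s, b, q, s)
  "xgruhd" → prefix "xg" already present; 4 new (r, u, h, d)
  "yweonhnm" → 8 new (y, w, e, o, n, h, n, m)
  "yweont" → prefix "yweon" already present; 1 new (t)
  "xggakpaot" → prefix "xg" already present; 7 new (g, a, k, p, a, o, t)
  "yweonmvs" → prefix "yweon" already present; 3 new (m, v, s)
  "xgefjamdky" → prefix "xg" already present; 8 new (e, f, j, a, m, d, k, y)
  "xghwxvvoki" → prefix "xg" already present; 8 new (h, w, x, v, v, o, k, i)
  "xgugdtrnpy" → prefix "xg" already present; 8 new (u, g, d, t, r, n, p, y)
  "xgsfp" → prefix "xgs" already present; 2 new (f, p)
  "xgl" → prefix "xg" already present; 1 new (l)
  "yweonqr" → prefix "yweon" already present; 2 new (q, r)
  "xgpxnj" → prefix "xg" already present; 4 new (p, x, n, j)
  "yweonay" → prefix "yweon" already present; 2 new (a, y)
  "yweonh" → prefix "yweonh" already present; 0 new (none)
  "yweonxvik" → prefix "yweon" already present; 4 new (x, v, i, k)
Total nodes = 7 + 4 + 8 + 1 + 7 + 3 + 8 + 8 + 8 + 2 + 1 + 2 + 4 + 2 + 0 + 4 = 69

69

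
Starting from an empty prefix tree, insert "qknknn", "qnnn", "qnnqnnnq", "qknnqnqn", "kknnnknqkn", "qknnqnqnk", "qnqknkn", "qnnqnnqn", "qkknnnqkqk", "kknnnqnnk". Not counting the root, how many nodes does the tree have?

49

For each word, the new-node count is its length minus the longest prefix already in the trie:
  "qknknn" → 6 new (q, k, n, k, n, n)
  "qnnn" → prefix "q" already present; 3 new (n, n, n)
  "qnnqnnnq" → prefix "qnn" already present; 5 new (q, n, n, n, q)
  "qknnqnqn" → prefix "qkn" already present; 5 new (n, q, n, q, n)
  "kknnnknqkn" → 10 new (k, k, n, n, n, k, n, q, k, n)
  "qknnqnqnk" → prefix "qknnqnqn" already present; 1 new (k)
  "qnqknkn" → prefix "qn" already present; 5 new (q, k, n, k, n)
  "qnnqnnqn" → prefix "qnnqnn" already present; 2 new (q, n)
  "qkknnnqkqk" → prefix "qk" already present; 8 new (k, n, n, n, q, k, q, k)
  "kknnnqnnk" → prefix "kknnn" already present; 4 new (q, n, n, k)
Total nodes = 6 + 3 + 5 + 5 + 10 + 1 + 5 + 2 + 8 + 4 = 49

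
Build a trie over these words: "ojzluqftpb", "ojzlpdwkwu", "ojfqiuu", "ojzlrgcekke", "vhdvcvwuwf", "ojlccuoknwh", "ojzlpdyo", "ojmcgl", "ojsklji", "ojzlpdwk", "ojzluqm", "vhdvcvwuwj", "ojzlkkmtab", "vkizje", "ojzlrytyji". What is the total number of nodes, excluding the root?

Count nodes per top-level branch (shared prefixes stored once):
  'o'-branch (ojfqiuu, ojlccuoknwh, ojmcgl, ojsklji, ojzlkkmtab, ojzlpdwk, ojzlpdwkwu, ojzlpdyo, ojzlrgcekke, ojzlrytyji, ojzluqftpb, ojzluqm): 60 nodes
  'v'-branch (vhdvcvwuwf, vhdvcvwuwj, vkizje): 16 nodes
Sum: 76

76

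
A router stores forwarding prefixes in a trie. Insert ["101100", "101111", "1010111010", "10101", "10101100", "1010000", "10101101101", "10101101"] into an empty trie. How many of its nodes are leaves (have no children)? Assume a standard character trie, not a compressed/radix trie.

6

Leaves are exactly the stored words that no other stored word extends.
Those words: "1010000", "10101100", "10101101101", "1010111010", "101100", "101111"
Leaf count: 6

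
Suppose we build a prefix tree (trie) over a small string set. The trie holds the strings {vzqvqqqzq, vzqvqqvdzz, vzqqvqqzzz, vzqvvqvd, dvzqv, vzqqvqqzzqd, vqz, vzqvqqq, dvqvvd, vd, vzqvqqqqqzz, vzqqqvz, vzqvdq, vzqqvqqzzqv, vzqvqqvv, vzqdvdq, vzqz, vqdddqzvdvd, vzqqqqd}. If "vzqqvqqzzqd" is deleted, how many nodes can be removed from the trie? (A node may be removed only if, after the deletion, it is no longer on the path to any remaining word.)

1

A node on "vzqqvqqzzqd"'s path can go only if nothing else ends at it or branches off below it.
The suffix "d" (1 node) is used only by "vzqqvqqzzqd"; the node for "vzqqvqqzzq" still has the child "v", so pruning stops there.
Nodes removed: 1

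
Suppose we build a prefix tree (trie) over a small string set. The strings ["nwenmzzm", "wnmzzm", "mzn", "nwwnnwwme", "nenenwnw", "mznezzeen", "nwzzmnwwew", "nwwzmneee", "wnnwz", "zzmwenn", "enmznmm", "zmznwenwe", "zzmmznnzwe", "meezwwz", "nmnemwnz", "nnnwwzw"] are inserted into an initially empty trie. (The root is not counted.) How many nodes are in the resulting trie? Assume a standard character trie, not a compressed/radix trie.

Trace insertions, counting only characters that open a new branch:
  "nwenmzzm" → 8 new (n, w, e, n, m, z, z, m)
  "wnmzzm" → 6 new (w, n, m, z, z, m)
  "mzn" → 3 new (m, z, n)
  "nwwnnwwme" → prefix "nw" already present; 7 new (w, n, n, w, w, m, e)
  "nenenwnw" → prefix "n" already present; 7 new (e, n, e, n, w, n, w)
  "mznezzeen" → prefix "mzn" already present; 6 new (e, z, z, e, e, n)
  "nwzzmnwwew" → prefix "nw" already present; 8 new (z, z, m, n, w, w, e, w)
  "nwwzmneee" → prefix "nww" already present; 6 new (z, m, n, e, e, e)
  "wnnwz" → prefix "wn" already present; 3 new (n, w, z)
  "zzmwenn" → 7 new (z, z, m, w, e, n, n)
  "enmznmm" → 7 new (e, n, m, z, n, m, m)
  "zmznwenwe" → prefix "z" already present; 8 new (m, z, n, w, e, n, w, e)
  "zzmmznnzwe" → prefix "zzm" already present; 7 new (m, z, n, n, z, w, e)
  "meezwwz" → prefix "m" already present; 6 new (e, e, z, w, w, z)
  "nmnemwnz" → prefix "n" already present; 7 new (m, n, e, m, w, n, z)
  "nnnwwzw" → prefix "n" already present; 6 new (n, n, w, w, z, w)
Total nodes = 8 + 6 + 3 + 7 + 7 + 6 + 8 + 6 + 3 + 7 + 7 + 8 + 7 + 6 + 7 + 6 = 102

102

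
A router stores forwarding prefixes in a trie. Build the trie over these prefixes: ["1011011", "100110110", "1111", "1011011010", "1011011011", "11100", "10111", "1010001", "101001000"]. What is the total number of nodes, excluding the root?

32

Insert word by word; a character creates a node only if that edge doesn't already exist:
  "1011011" → 7 new (1, 0, 1, 1, 0, 1, 1)
  "100110110" → prefix "10" already present; 7 new (0, 1, 1, 0, 1, 1, 0)
  "1111" → prefix "1" already present; 3 new (1, 1, 1)
  "1011011010" → prefix "1011011" already present; 3 new (0, 1, 0)
  "1011011011" → prefix "101101101" already present; 1 new (1)
  "11100" → prefix "111" already present; 2 new (0, 0)
  "10111" → prefix "1011" already present; 1 new (1)
  "1010001" → prefix "101" already present; 4 new (0, 0, 0, 1)
  "101001000" → prefix "10100" already present; 4 new (1, 0, 0, 0)
Total nodes = 7 + 7 + 3 + 3 + 1 + 2 + 1 + 4 + 4 = 32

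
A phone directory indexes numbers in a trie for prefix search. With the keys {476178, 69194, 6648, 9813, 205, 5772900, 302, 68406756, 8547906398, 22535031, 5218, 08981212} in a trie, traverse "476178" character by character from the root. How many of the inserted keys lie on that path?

1

Check each prefix of "476178" against the stored set — each match is an end-marker on the path.
Prefixes of the query that are stored words: "476178"
Count: 1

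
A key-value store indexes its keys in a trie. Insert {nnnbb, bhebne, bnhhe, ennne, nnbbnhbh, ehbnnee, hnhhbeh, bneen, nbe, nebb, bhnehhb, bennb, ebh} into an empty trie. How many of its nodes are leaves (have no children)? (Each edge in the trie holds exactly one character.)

13

A leaf is a node with no children — equivalently, the end of a word that is not a proper prefix of any other stored word.
Those words: "bennb", "bhebne", "bhnehhb", "bneen", "bnhhe", "ebh", "ehbnnee", "ennne", "hnhhbeh", "nbe", "nebb", "nnbbnhbh", "nnnbb"
Leaf count: 13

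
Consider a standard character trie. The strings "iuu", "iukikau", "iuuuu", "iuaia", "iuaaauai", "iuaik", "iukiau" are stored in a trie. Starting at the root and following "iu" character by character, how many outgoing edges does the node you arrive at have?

3

The children of the "iu" node are the distinct next characters among strings starting with "iu".
Characters that immediately follow "iu" among the stored strings: {a, k, u}.
That node has 3 child edges.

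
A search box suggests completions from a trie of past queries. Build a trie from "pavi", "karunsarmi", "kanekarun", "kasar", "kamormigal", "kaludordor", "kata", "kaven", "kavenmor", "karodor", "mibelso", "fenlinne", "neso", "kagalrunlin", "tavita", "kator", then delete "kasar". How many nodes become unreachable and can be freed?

Walk "kasar" from the leaf back toward the root, removing each node that no remaining word uses.
The suffix "sar" (3 nodes) is used only by "kasar"; the node for "ka" still has the child "r", so pruning stops there.
Nodes removed: 3

3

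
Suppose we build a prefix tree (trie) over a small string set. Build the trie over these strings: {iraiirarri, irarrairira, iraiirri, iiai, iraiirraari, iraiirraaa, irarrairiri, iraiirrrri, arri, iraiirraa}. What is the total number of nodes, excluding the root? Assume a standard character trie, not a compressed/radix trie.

36

Count nodes per top-level branch (shared prefixes stored once):
  'a'-branch (arri): 4 nodes
  'i'-branch (iiai, iraiirarri, iraiirraa, iraiirraaa, iraiirraari, iraiirri, iraiirrrri, irarrairira, irarrairiri): 32 nodes
Sum: 36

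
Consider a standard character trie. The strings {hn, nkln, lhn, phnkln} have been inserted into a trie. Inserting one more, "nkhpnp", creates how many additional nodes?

"nk" is already a path in the trie; the remaining "hpnp" must be added.
So 6 − 2 = 4 new nodes.

4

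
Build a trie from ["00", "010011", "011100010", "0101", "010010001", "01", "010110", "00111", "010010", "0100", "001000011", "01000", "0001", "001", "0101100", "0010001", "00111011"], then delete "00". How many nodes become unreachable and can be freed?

A node on "00"'s path can go only if nothing else ends at it or branches off below it.
Every node on "00" is still needed (e.g. by "00111"), so nothing is freed.
Nodes removed: 0

0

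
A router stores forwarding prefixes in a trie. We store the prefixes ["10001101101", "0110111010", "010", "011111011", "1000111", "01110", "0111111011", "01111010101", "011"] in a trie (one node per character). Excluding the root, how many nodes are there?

Trie structure (* marks end of a word):
(root)
├─ 0
│  └─ 1
│     ├─ 0 *
│     └─ 1 *
│        ├─ 0
│        │  └─ 1
│        │     └─ 1
│        │        └─ 1
│        │           └─ 0
│        │              └─ 1
│        │                 └─ 0 *
│        └─ 1
│           ├─ 0 *
│           └─ 1
│              ├─ 0
│              │  └─ 1
│              │     └─ 0
│              │        └─ 1
│              │           └─ 0
│              │              └─ 1 *
│              └─ 1
│                 ├─ 0
│                 │  └─ 1
│                 │     └─ 1 *
│                 └─ 1
│                    └─ 0
│                       └─ 1
│                          └─ 1 *
└─ 1
   └─ 0
      └─ 0
         └─ 0
            └─ 1
               └─ 1
                  ├─ 0
                  │  └─ 1
                  │     └─ 1
                  │        └─ 0
                  │           └─ 1 *
                  └─ 1 *
Counting every labelled node above: 40.

40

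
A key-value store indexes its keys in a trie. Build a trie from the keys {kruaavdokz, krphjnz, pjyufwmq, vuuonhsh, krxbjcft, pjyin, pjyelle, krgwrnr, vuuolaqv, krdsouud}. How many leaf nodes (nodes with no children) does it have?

A leaf is a node with no children — equivalently, the end of a word that is not a proper prefix of any other stored word.
Those words: "krdsouud", "krgwrnr", "krphjnz", "kruaavdokz", "krxbjcft", "pjyelle", "pjyin", "pjyufwmq", "vuuolaqv", "vuuonhsh"
Leaf count: 10

10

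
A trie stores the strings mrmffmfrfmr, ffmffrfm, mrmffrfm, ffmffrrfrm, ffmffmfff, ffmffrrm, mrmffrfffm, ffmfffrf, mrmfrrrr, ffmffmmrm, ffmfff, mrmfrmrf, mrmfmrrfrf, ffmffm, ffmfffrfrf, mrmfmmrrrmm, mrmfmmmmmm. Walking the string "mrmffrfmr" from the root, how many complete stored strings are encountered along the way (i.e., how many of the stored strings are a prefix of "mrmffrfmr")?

1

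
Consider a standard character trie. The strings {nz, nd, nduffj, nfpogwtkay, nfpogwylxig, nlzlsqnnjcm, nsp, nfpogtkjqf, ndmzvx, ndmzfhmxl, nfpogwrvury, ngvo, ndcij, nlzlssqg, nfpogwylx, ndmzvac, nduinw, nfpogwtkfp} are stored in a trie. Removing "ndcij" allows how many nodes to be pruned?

After clearing the end-marker at "ndcij", prune upward until reaching a node still needed by another word.
The suffix "cij" (3 nodes) is used only by "ndcij"; the node for "nd" still has the child "u", so pruning stops there.
Nodes removed: 3

3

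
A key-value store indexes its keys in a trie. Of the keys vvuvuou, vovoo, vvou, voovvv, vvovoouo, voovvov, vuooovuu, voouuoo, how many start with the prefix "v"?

8

Traverse to the node for "v", then collect every word in that subtree.
Matches: "voouuoo", "voovvov", "voovvv", "vovoo", "vuooovuu", "vvou", "vvovoouo", "vvuvuou"
Count: 8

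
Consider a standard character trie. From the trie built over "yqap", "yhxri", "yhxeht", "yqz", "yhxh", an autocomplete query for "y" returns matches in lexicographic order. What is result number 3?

Words with prefix "y", in lexicographic order: "yhxeht", "yhxh", "yhxri", "yqap", "yqz"
Position 3: yhxri

yhxri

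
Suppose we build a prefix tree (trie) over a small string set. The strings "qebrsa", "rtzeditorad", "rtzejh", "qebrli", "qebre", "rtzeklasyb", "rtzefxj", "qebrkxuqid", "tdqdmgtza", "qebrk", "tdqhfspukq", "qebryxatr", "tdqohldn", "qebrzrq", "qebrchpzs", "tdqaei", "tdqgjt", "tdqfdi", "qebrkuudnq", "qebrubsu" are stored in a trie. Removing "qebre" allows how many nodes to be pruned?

1

A node on "qebre"'s path can go only if nothing else ends at it or branches off below it.
The suffix "e" (1 node) is used only by "qebre"; the node for "qebr" still has the child "s", so pruning stops there.
Nodes removed: 1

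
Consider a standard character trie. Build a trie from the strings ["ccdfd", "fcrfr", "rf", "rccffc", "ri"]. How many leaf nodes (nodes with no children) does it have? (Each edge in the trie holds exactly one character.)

Leaves are exactly the stored words that no other stored word extends.
Those words: "ccdfd", "fcrfr", "rccffc", "rf", "ri"
Leaf count: 5

5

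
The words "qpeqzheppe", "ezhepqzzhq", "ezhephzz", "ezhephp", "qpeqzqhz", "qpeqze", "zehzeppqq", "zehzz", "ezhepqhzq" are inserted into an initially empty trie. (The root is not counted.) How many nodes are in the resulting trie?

Insert word by word; a character creates a node only if that edge doesn't already exist:
  "qpeqzheppe" → 10 new (q, p, e, q, z, h, e, p, p, e)
  "ezhepqzzhq" → 10 new (e, z, h, e, p, q, z, z, h, q)
  "ezhephzz" → prefix "ezhep" already present; 3 new (h, z, z)
  "ezhephp" → prefix "ezheph" already present; 1 new (p)
  "qpeqzqhz" → prefix "qpeqz" already present; 3 new (q, h, z)
  "qpeqze" → prefix "qpeqz" already present; 1 new (e)
  "zehzeppqq" → 9 new (z, e, h, z, e, p, p, q, q)
  "zehzz" → prefix "zehz" already present; 1 new (z)
  "ezhepqhzq" → prefix "ezhepq" already present; 3 new (h, z, q)
Total nodes = 10 + 10 + 3 + 1 + 3 + 1 + 9 + 1 + 3 = 41

41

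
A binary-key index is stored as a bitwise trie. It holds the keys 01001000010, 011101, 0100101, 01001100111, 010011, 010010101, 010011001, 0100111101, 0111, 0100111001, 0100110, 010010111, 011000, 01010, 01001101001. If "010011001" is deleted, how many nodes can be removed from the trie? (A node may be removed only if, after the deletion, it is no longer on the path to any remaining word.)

0

A node on "010011001"'s path can go only if nothing else ends at it or branches off below it.
Every node on "010011001" is still needed (e.g. by "01001100111"), so nothing is freed.
Nodes removed: 0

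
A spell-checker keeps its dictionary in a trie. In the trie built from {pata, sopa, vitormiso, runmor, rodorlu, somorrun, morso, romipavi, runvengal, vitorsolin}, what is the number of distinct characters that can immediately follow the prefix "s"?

The children of the "s" node are the distinct next characters among strings starting with "s".
Distinct next characters after "s": o.
That node has 1 child edge.

1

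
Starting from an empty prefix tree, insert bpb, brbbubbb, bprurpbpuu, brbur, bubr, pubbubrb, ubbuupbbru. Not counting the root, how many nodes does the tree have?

41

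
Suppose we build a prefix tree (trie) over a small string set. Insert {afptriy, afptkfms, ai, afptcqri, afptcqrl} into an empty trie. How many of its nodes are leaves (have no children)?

5

A leaf is a node with no children — equivalently, the end of a word that is not a proper prefix of any other stored word.
Those words: "afptcqri", "afptcqrl", "afptkfms", "afptriy", "ai"
Leaf count: 5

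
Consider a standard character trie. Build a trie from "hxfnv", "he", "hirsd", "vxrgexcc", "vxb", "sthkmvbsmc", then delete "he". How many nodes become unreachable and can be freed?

1

Walk "he" from the leaf back toward the root, removing each node that no remaining word uses.
The suffix "e" (1 node) is used only by "he"; the node for "h" still has the child "x", so pruning stops there.
Nodes removed: 1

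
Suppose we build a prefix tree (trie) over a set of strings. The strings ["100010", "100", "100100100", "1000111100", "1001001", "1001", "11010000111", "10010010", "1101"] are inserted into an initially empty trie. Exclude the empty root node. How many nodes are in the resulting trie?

27

For each word, the new-node count is its length minus the longest prefix already in the trie:
  "100010" → 6 new (1, 0, 0, 0, 1, 0)
  "100" → prefix "100" already present; 0 new (none)
  "100100100" → prefix "100" already present; 6 new (1, 0, 0, 1, 0, 0)
  "1000111100" → prefix "10001" already present; 5 new (1, 1, 1, 0, 0)
  "1001001" → prefix "1001001" already present; 0 new (none)
  "1001" → prefix "1001" already present; 0 new (none)
  "11010000111" → prefix "1" already present; 10 new (1, 0, 1, 0, 0, 0, 0, 1, 1, 1)
  "10010010" → prefix "10010010" already present; 0 new (none)
  "1101" → prefix "1101" already present; 0 new (none)
Total nodes = 6 + 0 + 6 + 5 + 0 + 0 + 10 + 0 + 0 = 27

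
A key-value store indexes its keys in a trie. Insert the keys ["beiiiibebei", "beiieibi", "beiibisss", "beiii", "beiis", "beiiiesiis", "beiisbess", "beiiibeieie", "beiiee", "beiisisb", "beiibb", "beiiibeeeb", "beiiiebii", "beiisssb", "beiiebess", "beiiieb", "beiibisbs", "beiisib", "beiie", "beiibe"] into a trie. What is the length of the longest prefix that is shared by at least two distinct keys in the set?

Equivalently: take the maximum, over all pairs, of their longest common prefix length.
"beiibisbs" and "beiibisss" agree on "beiibis" (7 characters) before diverging; nothing deeper is shared.
Longest shared-prefix length: 7

7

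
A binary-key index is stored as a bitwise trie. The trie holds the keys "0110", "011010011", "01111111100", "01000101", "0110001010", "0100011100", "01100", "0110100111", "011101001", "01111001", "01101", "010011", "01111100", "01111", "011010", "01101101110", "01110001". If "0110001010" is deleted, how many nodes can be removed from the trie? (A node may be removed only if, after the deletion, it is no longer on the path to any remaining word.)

After clearing the end-marker at "0110001010", prune upward until reaching a node still needed by another word.
The suffix "01010" (5 nodes) is used only by "0110001010"; "01100" is itself a stored word, so pruning stops there.
Nodes removed: 5

5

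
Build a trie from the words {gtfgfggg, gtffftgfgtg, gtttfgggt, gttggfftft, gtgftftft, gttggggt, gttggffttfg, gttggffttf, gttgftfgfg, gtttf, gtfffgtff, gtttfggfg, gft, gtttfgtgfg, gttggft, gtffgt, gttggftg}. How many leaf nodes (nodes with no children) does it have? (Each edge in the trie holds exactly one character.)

A leaf is a node with no children — equivalently, the end of a word that is not a proper prefix of any other stored word.
Those words: "gft", "gtfffgtff", "gtffftgfgtg", "gtffgt", "gtfgfggg", "gtgftftft", "gttgftfgfg", "gttggfftft", "gttggffttfg", "gttggftg", "gttggggt", "gtttfggfg", "gtttfgggt", "gtttfgtgfg"
Leaf count: 14

14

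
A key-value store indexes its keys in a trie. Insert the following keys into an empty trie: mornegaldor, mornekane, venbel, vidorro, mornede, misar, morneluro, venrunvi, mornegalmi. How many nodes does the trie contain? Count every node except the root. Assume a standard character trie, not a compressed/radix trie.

44

Insert word by word; a character creates a node only if that edge doesn't already exist:
  "mornegaldor" → 11 new (m, o, r, n, e, g, a, l, d, o, r)
  "mornekane" → prefix "morne" already present; 4 new (k, a, n, e)
  "venbel" → 6 new (v, e, n, b, e, l)
  "vidorro" → prefix "v" already present; 6 new (i, d, o, r, r, o)
  "mornede" → prefix "morne" already present; 2 new (d, e)
  "misar" → prefix "m" already present; 4 new (i, s, a, r)
  "morneluro" → prefix "morne" already present; 4 new (l, u, r, o)
  "venrunvi" → prefix "ven" already present; 5 new (r, u, n, v, i)
  "mornegalmi" → prefix "mornegal" already present; 2 new (m, i)
Total nodes = 11 + 4 + 6 + 6 + 2 + 4 + 4 + 5 + 2 = 44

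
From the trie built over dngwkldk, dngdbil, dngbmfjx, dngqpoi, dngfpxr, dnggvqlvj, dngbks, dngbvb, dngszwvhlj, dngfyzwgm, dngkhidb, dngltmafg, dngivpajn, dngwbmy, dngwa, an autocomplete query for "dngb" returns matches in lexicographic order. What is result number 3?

dngbvb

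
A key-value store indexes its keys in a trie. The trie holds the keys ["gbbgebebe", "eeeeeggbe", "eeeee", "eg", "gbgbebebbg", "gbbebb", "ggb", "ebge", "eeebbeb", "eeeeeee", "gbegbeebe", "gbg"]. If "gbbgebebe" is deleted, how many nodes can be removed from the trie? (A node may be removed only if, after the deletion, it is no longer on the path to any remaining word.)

6

A node on "gbbgebebe"'s path can go only if nothing else ends at it or branches off below it.
The suffix "gebebe" (6 nodes) is used only by "gbbgebebe"; the node for "gbb" still has the child "e", so pruning stops there.
Nodes removed: 6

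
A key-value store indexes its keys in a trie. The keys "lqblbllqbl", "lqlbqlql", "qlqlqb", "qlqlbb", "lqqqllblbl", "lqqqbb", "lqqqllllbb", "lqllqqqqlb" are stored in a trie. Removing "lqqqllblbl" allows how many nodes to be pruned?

Walk "lqqqllblbl" from the leaf back toward the root, removing each node that no remaining word uses.
The suffix "blbl" (4 nodes) is used only by "lqqqllblbl"; the node for "lqqqll" still has the child "l", so pruning stops there.
Nodes removed: 4

4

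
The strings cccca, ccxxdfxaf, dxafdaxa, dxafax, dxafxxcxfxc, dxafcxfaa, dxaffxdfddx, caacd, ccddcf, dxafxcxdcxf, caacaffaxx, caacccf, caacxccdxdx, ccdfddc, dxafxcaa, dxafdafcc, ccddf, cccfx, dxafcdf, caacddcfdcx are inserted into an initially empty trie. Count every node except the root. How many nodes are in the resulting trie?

91

Trace insertions, counting only characters that open a new branch:
  "cccca" → 5 new (c, c, c, c, a)
  "ccxxdfxaf" → prefix "cc" already present; 7 new (x, x, d, f, x, a, f)
  "dxafdaxa" → 8 new (d, x, a, f, d, a, x, a)
  "dxafax" → prefix "dxaf" already present; 2 new (a, x)
  "dxafxxcxfxc" → prefix "dxaf" already present; 7 new (x, x, c, x, f, x, c)
  "dxafcxfaa" → prefix "dxaf" already present; 5 new (c, x, f, a, a)
  "dxaffxdfddx" → prefix "dxaf" already present; 7 new (f, x, d, f, d, d, x)
  "caacd" → prefix "c" already present; 4 new (a, a, c, d)
  "ccddcf" → prefix "cc" already present; 4 new (d, d, c, f)
  "dxafxcxdcxf" → prefix "dxafx" already present; 6 new (c, x, d, c, x, f)
  "caacaffaxx" → prefix "caac" already present; 6 new (a, f, f, a, x, x)
  "caacccf" → prefix "caac" already present; 3 new (c, c, f)
  "caacxccdxdx" → prefix "caac" already present; 7 new (x, c, c, d, x, d, x)
  "ccdfddc" → prefix "ccd" already present; 4 new (f, d, d, c)
  "dxafxcaa" → prefix "dxafxc" already present; 2 new (a, a)
  "dxafdafcc" → prefix "dxafda" already present; 3 new (f, c, c)
  "ccddf" → prefix "ccdd" already present; 1 new (f)
  "cccfx" → prefix "ccc" already present; 2 new (f, x)
  "dxafcdf" → prefix "dxafc" already present; 2 new (d, f)
  "caacddcfdcx" → prefix "caacd" already present; 6 new (d, c, f, d, c, x)
Total nodes = 5 + 7 + 8 + 2 + 7 + 5 + 7 + 4 + 4 + 6 + 6 + 3 + 7 + 4 + 2 + 3 + 1 + 2 + 2 + 6 = 91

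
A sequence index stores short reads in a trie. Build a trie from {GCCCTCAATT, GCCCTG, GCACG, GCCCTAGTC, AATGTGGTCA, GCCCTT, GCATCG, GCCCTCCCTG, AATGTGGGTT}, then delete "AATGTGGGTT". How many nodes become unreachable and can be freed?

Walk "AATGTGGGTT" from the leaf back toward the root, removing each node that no remaining word uses.
The suffix "GTT" (3 nodes) is used only by "AATGTGGGTT"; the node for "AATGTGG" still has the child "T", so pruning stops there.
Nodes removed: 3

3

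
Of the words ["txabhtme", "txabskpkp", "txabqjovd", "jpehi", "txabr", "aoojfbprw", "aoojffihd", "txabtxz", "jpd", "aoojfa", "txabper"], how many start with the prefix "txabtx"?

1

Walk to "txabtx"; the words in its subtree are exactly those with that prefix.
Words under "txabtx": txabtxz
Count: 1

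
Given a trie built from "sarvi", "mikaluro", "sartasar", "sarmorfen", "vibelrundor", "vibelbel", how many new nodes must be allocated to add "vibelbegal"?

"vibelbe" is already a path in the trie; the remaining "gal" must be added.
Each of the 3 remaining characters creates one node.

3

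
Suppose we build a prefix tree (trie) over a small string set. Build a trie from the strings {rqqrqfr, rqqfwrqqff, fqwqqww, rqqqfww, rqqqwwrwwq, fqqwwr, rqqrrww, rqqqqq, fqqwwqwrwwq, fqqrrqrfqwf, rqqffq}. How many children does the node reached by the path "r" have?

1

Walk "r" from the root, arriving at one node.
Distinct next characters after "r": q.
That node has 1 child edge.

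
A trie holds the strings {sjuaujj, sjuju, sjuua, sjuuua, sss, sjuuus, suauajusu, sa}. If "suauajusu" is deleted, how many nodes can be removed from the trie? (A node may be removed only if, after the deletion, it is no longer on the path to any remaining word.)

8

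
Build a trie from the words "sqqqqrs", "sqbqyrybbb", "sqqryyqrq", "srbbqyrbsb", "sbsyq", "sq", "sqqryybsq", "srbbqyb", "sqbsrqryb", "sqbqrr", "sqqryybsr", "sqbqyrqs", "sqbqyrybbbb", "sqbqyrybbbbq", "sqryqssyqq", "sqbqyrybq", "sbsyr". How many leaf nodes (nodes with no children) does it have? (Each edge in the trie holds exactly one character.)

A leaf is a node with no children — equivalently, the end of a word that is not a proper prefix of any other stored word.
Those words: "sbsyq", "sbsyr", "sqbqrr", "sqbqyrqs", "sqbqyrybbbbq", "sqbqyrybq", "sqbsrqryb", "sqqqqrs", "sqqryybsq", "sqqryybsr", "sqqryyqrq", "sqryqssyqq", "srbbqyb", "srbbqyrbsb"
Leaf count: 14

14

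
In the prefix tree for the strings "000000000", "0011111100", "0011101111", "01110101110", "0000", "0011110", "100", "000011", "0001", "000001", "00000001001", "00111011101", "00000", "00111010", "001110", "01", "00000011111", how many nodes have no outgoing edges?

13

Leaves are exactly the stored words that no other stored word extends.
Those words: "000000000", "00000001001", "00000011111", "000001", "000011", "0001", "00111010", "00111011101", "0011101111", "0011110", "0011111100", "01110101110", "100"
Leaf count: 13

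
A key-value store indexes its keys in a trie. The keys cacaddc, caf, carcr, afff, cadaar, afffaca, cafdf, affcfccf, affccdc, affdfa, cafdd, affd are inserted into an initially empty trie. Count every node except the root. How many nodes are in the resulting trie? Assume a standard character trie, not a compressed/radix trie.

36

Trie structure (* marks end of a word):
(root)
├─ a
│  └─ f
│     └─ f
│        ├─ c
│        │  ├─ c
│        │  │  └─ d
│        │  │     └─ c *
│        │  └─ f
│        │     └─ c
│        │        └─ c
│        │           └─ f *
│        ├─ d *
│        │  └─ f
│        │     └─ a *
│        └─ f *
│           └─ a
│              └─ c
│                 └─ a *
└─ c
   └─ a
      ├─ c
      │  └─ a
      │     └─ d
      │        └─ d
      │           └─ c *
      ├─ d
      │  └─ a
      │     └─ a
      │        └─ r *
      ├─ f *
      │  └─ d
      │     ├─ d *
      │     └─ f *
      └─ r
         └─ c
            └─ r *
Counting every labelled node above: 36.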